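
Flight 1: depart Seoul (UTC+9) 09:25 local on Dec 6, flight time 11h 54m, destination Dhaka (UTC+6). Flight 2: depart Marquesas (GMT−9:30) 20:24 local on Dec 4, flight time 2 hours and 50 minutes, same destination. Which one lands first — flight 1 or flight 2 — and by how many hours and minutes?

Flight 1 in UTC: 09:25 − 9:00 = 00:25 on Dec 6.
+11 hours and 54 minutes → arrive 12:19 UTC on Dec 6.
Flight 2 in UTC: 20:24 + 9:30 = 05:54 on Dec 5.
+2 hours 50 minutes → arrive 08:44 UTC on Dec 5.
Flight 2 lands earlier by 27 hours 35 minutes.

the second, by 27 hours 35 minutes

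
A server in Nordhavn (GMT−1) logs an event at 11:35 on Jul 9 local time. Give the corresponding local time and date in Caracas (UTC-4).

08:35 on July 9

In UTC: 11:35 + 1:00 = 12:35 on Jul 9.
Caracas is UTC−4:00: 12:35 − 4:00 = 08:35 on Jul 9.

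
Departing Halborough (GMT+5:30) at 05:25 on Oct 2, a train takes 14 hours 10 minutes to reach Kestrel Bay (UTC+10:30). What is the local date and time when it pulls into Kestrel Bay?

00:35 on Oct 3

Convert departure to UTC: 05:25 − 5:30 = 23:55 UTC on Oct 1.
Add 14 hours and 10 minutes travel time → 14:05 UTC (Oct 2).
Kestrel Bay is UTC+10:30, so local arrival = 14:05 + 10:30 = 00:35 on Oct 3.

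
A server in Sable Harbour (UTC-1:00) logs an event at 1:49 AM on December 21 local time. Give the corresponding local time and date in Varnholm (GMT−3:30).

11:19 PM on December 20

Varnholm is 2:30 behind Sable Harbour.
Shift by the zone difference: 1:49 AM − 2:30 = 11:19 PM on Dec 20 in Varnholm.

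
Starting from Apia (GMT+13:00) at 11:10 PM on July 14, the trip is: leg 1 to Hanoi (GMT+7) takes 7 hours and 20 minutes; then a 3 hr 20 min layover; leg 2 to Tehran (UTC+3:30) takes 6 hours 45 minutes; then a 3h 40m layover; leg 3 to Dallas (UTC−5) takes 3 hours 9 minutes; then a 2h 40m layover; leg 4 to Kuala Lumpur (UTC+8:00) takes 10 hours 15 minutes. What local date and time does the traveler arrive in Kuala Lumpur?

Convert departure to UTC: 11:10 PM − 13:00 = 10:10 AM UTC on Jul 14.
Add 7 hours 20 minutes leg 1 → 5:30 PM UTC.
Add 3 hours and 20 minutes layover in Hanoi → 8:50 PM UTC.
Add 6 hours 45 minutes leg 2 → 3:35 AM UTC (Jul 15).
Add 3 hours and 40 minutes layover in Tehran → 7:15 AM UTC.
Add 3 hours 9 minutes leg 3 → 10:24 AM UTC.
Add 2 hours and 40 minutes layover in Dallas → 1:04 PM UTC.
Add 10 hours 15 minutes leg 4 → 11:19 PM UTC.
Kuala Lumpur is UTC+8:00, so local arrival = 11:19 PM + 8:00 = 7:19 AM on Jul 16.

7:19 AM on Jul 16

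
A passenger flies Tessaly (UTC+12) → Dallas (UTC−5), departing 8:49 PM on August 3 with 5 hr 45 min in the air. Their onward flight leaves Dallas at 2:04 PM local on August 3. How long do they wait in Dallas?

4 hours 30 minutes

Convert departure to UTC: 8:49 PM − 12:00 = 8:49 AM UTC on Aug 3.
Add 5 hours 45 minutes flight time → 2:34 PM UTC.
Dallas is UTC−5:00, so local arrival = 2:34 PM − 5:00 = 9:34 AM on Aug 3.
Layover = 2:04 PM − 9:34 AM = 4 hours 30 minutes.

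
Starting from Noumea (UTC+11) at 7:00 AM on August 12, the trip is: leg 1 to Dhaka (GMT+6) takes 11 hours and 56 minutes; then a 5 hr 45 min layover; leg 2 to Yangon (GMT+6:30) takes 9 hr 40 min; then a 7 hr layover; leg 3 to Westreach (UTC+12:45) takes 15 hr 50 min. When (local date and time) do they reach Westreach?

10:56 AM on Aug 14

Convert departure to UTC: 7:00 AM − 11:00 = 8:00 PM UTC on Aug 11.
Add 11 hours and 56 minutes leg 1 → 7:56 AM UTC (Aug 12).
Add 5 hours 45 minutes layover in Dhaka → 1:41 PM UTC.
Add 9 hours and 40 minutes leg 2 → 11:21 PM UTC.
Add 7 hours layover in Yangon → 6:21 AM UTC (Aug 13).
Add 15 hours and 50 minutes leg 3 → 10:11 PM UTC.
Westreach is UTC+12:45, so local arrival = 10:11 PM + 12:45 = 10:56 AM on Aug 14.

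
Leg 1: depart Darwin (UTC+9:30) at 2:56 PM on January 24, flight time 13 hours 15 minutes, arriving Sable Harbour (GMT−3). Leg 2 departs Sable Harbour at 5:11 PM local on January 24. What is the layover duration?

1 hour 30 minutes

Convert departure to UTC: 2:56 PM − 9:30 = 5:26 AM UTC on Jan 24.
Add 13 hours 15 minutes flight time → 6:41 PM UTC.
Sable Harbour is UTC−3:00, so local arrival = 6:41 PM − 3:00 = 3:41 PM on Jan 24.
Layover = 5:11 PM − 3:41 PM = 1 hour 30 minutes.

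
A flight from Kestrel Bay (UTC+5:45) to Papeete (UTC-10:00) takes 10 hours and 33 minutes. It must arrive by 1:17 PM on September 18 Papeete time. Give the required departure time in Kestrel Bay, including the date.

6:29 PM on September 18

Target arrival in UTC: 1:17 PM + 10:00 = 11:17 PM on Sep 18.
Subtract 10 hours 33 minutes → departure 12:44 PM UTC on Sep 18.
Kestrel Bay is UTC+5:45: 12:44 PM + 5:45 = 6:29 PM on Sep 18.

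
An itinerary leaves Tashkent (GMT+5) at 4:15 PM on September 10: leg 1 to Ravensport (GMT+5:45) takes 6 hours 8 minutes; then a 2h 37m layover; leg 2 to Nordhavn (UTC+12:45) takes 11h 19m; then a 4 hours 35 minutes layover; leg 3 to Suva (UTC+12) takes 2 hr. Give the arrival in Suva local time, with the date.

1:54 AM on Sep 12

Convert departure to UTC: 4:15 PM − 5:00 = 11:15 AM UTC on Sep 10.
Add 6 hours and 8 minutes leg 1 → 5:23 PM UTC.
Add 2 hours and 37 minutes layover in Ravensport → 8:00 PM UTC.
Add 11 hours 19 minutes leg 2 → 7:19 AM UTC (Sep 11).
Add 4 hours and 35 minutes layover in Nordhavn → 11:54 AM UTC.
Add 2 hours leg 3 → 1:54 PM UTC.
Suva is UTC+12:00, so local arrival = 1:54 PM + 12:00 = 1:54 AM on Sep 12.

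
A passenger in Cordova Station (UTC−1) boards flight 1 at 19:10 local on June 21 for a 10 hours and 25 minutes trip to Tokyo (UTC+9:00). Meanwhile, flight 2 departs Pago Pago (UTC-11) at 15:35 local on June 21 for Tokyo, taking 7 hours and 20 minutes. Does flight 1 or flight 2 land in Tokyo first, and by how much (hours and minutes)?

Flight 1 in UTC: 19:10 + 1:00 = 20:10 on Jun 21.
+10 hours 25 minutes → arrive 06:35 UTC on Jun 22.
Flight 2 in UTC: 15:35 + 11:00 = 02:35 on Jun 22.
+7 hours 20 minutes → arrive 09:55 UTC on Jun 22.
Flight 1 lands earlier by 3 hours 20 minutes.

the first, by 3 hours 20 minutes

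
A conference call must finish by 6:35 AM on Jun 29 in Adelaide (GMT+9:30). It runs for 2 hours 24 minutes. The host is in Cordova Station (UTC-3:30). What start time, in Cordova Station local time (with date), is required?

3:11 PM on Jun 28

Target end time in UTC: 6:35 AM − 9:30 = 9:05 PM on Jun 28.
Subtract 2 hours and 24 minutes → start 6:41 PM UTC on Jun 28.
Cordova Station is UTC−3:30: 6:41 PM − 3:30 = 3:11 PM on Jun 28.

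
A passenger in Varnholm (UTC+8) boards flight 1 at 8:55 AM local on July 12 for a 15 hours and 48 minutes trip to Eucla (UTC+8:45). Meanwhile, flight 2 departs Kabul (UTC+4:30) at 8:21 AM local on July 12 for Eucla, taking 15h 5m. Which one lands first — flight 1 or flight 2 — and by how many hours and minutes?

Flight 1 in UTC: 8:55 AM − 8:00 = 12:55 AM on Jul 12.
+15 hours and 48 minutes → arrive 4:43 PM UTC on Jul 12.
Flight 2 in UTC: 8:21 AM − 4:30 = 3:51 AM on Jul 12.
+15 hours 5 minutes → arrive 6:56 PM UTC on Jul 12.
Flight 1 lands earlier by 2 hours 13 minutes.

the first, by 2 hours 13 minutes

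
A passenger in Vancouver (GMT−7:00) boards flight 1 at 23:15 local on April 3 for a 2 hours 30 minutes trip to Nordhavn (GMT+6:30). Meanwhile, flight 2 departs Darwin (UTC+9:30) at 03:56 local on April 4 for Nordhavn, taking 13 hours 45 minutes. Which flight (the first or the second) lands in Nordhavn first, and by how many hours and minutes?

Flight 1 in UTC: 23:15 + 7:00 = 06:15 on Apr 4.
+2 hours and 30 minutes → arrive 08:45 UTC on Apr 4.
Flight 2 in UTC: 03:56 − 9:30 = 18:26 on Apr 3.
+13 hours and 45 minutes → arrive 08:11 UTC on Apr 4.
Flight 2 lands earlier by 34 minutes.

the second, by 34 minutes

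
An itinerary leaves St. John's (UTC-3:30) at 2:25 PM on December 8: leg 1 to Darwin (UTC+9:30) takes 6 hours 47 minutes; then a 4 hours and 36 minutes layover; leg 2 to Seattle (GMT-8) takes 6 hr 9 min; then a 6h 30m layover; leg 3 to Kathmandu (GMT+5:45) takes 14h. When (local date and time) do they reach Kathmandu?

1:42 PM on December 10

Convert departure to UTC: 2:25 PM + 3:30 = 5:55 PM UTC on Dec 8.
Add 6 hours and 47 minutes leg 1 → 12:42 AM UTC (Dec 9).
Add 4 hours and 36 minutes layover in Darwin → 5:18 AM UTC.
Add 6 hours and 9 minutes leg 2 → 11:27 AM UTC.
Add 6 hours 30 minutes layover in Seattle → 5:57 PM UTC.
Add 14 hours leg 3 → 7:57 AM UTC (Dec 10).
Kathmandu is UTC+5:45, so local arrival = 7:57 AM + 5:45 = 1:42 PM on Dec 10.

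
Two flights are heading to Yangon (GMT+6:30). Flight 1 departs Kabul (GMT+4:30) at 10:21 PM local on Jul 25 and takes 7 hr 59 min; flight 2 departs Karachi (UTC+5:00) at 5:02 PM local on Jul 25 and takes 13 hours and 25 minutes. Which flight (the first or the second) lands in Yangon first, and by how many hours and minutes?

Flight 1 in UTC: 10:21 PM − 4:30 = 5:51 PM on Jul 25.
+7 hours 59 minutes → arrive 1:50 AM UTC on Jul 26.
Flight 2 in UTC: 5:02 PM − 5:00 = 12:02 PM on Jul 25.
+13 hours 25 minutes → arrive 1:27 AM UTC on Jul 26.
Flight 2 lands earlier by 23 minutes.

the second, by 23 minutes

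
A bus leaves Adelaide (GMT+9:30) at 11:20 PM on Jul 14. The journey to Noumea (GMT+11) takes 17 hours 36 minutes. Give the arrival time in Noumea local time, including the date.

6:26 PM on July 15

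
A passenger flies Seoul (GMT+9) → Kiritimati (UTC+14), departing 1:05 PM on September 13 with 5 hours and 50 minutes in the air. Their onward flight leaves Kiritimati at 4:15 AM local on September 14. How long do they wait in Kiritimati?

Convert departure to UTC: 1:05 PM − 9:00 = 4:05 AM UTC on Sep 13.
Add 5 hours and 50 minutes flight time → 9:55 AM UTC.
Kiritimati is UTC+14:00, so local arrival = 9:55 AM + 14:00 = 11:55 PM on Sep 13.
Layover = 4:15 AM − 11:55 PM (+1 day) = 4 hours 20 minutes.

4 hours 20 minutes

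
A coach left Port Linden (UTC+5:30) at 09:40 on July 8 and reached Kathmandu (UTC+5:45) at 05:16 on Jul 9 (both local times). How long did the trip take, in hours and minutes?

19 hours 21 minutes

Departure in UTC: 09:40 − 5:30 = 04:10 on Jul 8.
Arrival in UTC: 05:16 − 5:45 = 23:31 on Jul 8.
Elapsed = 23:31 − 04:10 = 19 hours 21 minutes.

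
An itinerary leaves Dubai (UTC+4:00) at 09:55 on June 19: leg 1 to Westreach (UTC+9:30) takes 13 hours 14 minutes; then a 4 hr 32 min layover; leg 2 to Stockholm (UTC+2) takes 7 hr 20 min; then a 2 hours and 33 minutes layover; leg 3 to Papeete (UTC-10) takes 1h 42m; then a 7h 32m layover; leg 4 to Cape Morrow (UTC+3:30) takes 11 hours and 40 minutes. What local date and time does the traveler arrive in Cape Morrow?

09:58 on Jun 21

Convert departure to UTC: 09:55 − 4:00 = 05:55 UTC on Jun 19.
Add 13 hours and 14 minutes leg 1 → 19:09 UTC.
Add 4 hours 32 minutes layover in Westreach → 23:41 UTC.
Add 7 hours and 20 minutes leg 2 → 07:01 UTC (Jun 20).
Add 2 hours 33 minutes layover in Stockholm → 09:34 UTC.
Add 1 hour and 42 minutes leg 3 → 11:16 UTC.
Add 7 hours 32 minutes layover in Papeete → 18:48 UTC.
Add 11 hours and 40 minutes leg 4 → 06:28 UTC (Jun 21).
Cape Morrow is UTC+3:30, so local arrival = 06:28 + 3:30 = 09:58 on Jun 21.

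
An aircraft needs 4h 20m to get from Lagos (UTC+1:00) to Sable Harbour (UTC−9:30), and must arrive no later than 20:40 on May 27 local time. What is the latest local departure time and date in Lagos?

02:50 on May 28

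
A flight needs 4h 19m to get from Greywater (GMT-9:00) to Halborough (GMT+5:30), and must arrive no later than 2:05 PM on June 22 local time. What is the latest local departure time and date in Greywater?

7:16 PM on June 21

Target arrival in UTC: 2:05 PM − 5:30 = 8:35 AM on Jun 22.
Subtract 4 hours and 19 minutes → departure 4:16 AM UTC on Jun 22.
Greywater is UTC−9:00: 4:16 AM − 9:00 = 7:16 PM on Jun 21.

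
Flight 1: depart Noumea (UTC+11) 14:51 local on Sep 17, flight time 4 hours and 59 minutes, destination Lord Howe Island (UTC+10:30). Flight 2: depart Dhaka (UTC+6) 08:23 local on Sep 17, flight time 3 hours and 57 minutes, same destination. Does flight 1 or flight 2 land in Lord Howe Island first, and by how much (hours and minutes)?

Flight 1 in UTC: 14:51 − 11:00 = 03:51 on Sep 17.
+4 hours and 59 minutes → arrive 08:50 UTC on Sep 17.
Flight 2 in UTC: 08:23 − 6:00 = 02:23 on Sep 17.
+3 hours and 57 minutes → arrive 06:20 UTC on Sep 17.
Flight 2 lands earlier by 2 hours 30 minutes.

the second, by 2 hours 30 minutes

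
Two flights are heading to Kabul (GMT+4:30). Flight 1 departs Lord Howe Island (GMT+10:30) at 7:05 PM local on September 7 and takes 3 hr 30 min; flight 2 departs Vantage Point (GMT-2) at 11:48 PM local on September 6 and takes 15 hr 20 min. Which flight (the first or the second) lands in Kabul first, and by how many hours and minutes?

the first, by 5 hours 3 minutes

Flight 1 in UTC: 7:05 PM − 10:30 = 8:35 AM on Sep 7.
+3 hours and 30 minutes → arrive 12:05 PM UTC on Sep 7.
Flight 2 in UTC: 11:48 PM + 2:00 = 1:48 AM on Sep 7.
+15 hours and 20 minutes → arrive 5:08 PM UTC on Sep 7.
Flight 1 lands earlier by 5 hours 3 minutes.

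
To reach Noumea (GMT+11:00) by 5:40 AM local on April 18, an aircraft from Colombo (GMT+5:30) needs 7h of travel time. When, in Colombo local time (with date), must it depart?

5:10 PM on April 17

Target arrival in UTC: 5:40 AM − 11:00 = 6:40 PM on Apr 17.
Subtract 7 hours → departure 11:40 AM UTC on Apr 17.
Colombo is UTC+5:30: 11:40 AM + 5:30 = 5:10 PM on Apr 17.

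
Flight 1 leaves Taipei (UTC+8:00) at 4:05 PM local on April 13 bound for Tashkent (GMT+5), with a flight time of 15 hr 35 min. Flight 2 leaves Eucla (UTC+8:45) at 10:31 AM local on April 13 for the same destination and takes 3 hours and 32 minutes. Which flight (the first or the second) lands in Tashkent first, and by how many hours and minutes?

the second, by 18 hours 22 minutes

Flight 1 in UTC: 4:05 PM − 8:00 = 8:05 AM on Apr 13.
+15 hours 35 minutes → arrive 11:40 PM UTC on Apr 13.
Flight 2 in UTC: 10:31 AM − 8:45 = 1:46 AM on Apr 13.
+3 hours 32 minutes → arrive 5:18 AM UTC on Apr 13.
Flight 2 lands earlier by 18 hours 22 minutes.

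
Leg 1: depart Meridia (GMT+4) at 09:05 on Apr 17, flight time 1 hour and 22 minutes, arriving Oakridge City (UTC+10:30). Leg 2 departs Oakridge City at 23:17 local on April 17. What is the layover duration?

Convert departure to UTC: 09:05 − 4:00 = 05:05 UTC on Apr 17.
Add 1 hour and 22 minutes flight time → 06:27 UTC.
Oakridge City is UTC+10:30, so local arrival = 06:27 + 10:30 = 16:57 on Apr 17.
Layover = 23:17 − 16:57 = 6 hours 20 minutes.

6 hours 20 minutes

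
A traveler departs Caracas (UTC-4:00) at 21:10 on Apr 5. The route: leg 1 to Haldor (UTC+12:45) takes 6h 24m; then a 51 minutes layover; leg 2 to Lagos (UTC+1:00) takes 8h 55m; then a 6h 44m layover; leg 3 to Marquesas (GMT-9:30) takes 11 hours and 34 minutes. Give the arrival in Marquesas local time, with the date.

02:08 on April 7

Convert departure to UTC: 21:10 + 4:00 = 01:10 UTC on Apr 6.
Add 6 hours 24 minutes leg 1 → 07:34 UTC.
Add 51 minutes layover in Haldor → 08:25 UTC.
Add 8 hours and 55 minutes leg 2 → 17:20 UTC.
Add 6 hours and 44 minutes layover in Lagos → 00:04 UTC (Apr 7).
Add 11 hours 34 minutes leg 3 → 11:38 UTC.
Marquesas is UTC−9:30, so local arrival = 11:38 − 9:30 = 02:08 on Apr 7.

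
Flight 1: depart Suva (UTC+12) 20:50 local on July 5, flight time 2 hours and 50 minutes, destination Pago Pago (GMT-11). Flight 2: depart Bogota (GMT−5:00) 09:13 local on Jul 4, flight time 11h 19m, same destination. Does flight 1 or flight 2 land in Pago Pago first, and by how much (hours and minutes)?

Flight 1 in UTC: 20:50 − 12:00 = 08:50 on Jul 5.
+2 hours and 50 minutes → arrive 11:40 UTC on Jul 5.
Flight 2 in UTC: 09:13 + 5:00 = 14:13 on Jul 4.
+11 hours and 19 minutes → arrive 01:32 UTC on Jul 5.
Flight 2 lands earlier by 10 hours 8 minutes.

the second, by 10 hours 8 minutes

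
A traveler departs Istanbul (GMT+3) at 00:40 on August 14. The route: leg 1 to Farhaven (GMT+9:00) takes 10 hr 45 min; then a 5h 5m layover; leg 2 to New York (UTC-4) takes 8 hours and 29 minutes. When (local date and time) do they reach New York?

Convert departure to UTC: 00:40 − 3:00 = 21:40 UTC on Aug 13.
Add 10 hours and 45 minutes leg 1 → 08:25 UTC (Aug 14).
Add 5 hours 5 minutes layover in Farhaven → 13:30 UTC.
Add 8 hours 29 minutes leg 2 → 21:59 UTC.
New York is UTC−4:00, so local arrival = 21:59 − 4:00 = 17:59 on Aug 14.

17:59 on August 14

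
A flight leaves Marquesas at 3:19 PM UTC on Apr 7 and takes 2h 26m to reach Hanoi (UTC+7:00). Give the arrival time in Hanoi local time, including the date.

Departure is given in UTC: 3:19 PM on Apr 7.
Add 2 hours and 26 minutes → 5:45 PM UTC.
Hanoi is UTC+7:00: 5:45 PM + 7:00 = 12:45 AM on Apr 8.

12:45 AM on April 8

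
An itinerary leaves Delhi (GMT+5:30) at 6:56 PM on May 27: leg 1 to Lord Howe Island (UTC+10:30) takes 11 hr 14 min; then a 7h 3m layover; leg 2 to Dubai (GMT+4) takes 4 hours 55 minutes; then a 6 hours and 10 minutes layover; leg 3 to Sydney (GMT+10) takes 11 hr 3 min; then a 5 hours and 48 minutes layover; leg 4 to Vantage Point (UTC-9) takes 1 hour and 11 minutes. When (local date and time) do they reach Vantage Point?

3:50 AM on May 29

Convert departure to UTC: 6:56 PM − 5:30 = 1:26 PM UTC on May 27.
Add 11 hours 14 minutes leg 1 → 12:40 AM UTC (May 28).
Add 7 hours and 3 minutes layover in Lord Howe Island → 7:43 AM UTC.
Add 4 hours and 55 minutes leg 2 → 12:38 PM UTC.
Add 6 hours and 10 minutes layover in Dubai → 6:48 PM UTC.
Add 11 hours and 3 minutes leg 3 → 5:51 AM UTC (May 29).
Add 5 hours and 48 minutes layover in Sydney → 11:39 AM UTC.
Add 1 hour and 11 minutes leg 4 → 12:50 PM UTC.
Vantage Point is UTC−9:00, so local arrival = 12:50 PM − 9:00 = 3:50 AM on May 29.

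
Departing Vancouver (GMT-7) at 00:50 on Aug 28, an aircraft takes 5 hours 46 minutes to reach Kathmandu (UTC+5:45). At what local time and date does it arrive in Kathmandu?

19:21 on August 28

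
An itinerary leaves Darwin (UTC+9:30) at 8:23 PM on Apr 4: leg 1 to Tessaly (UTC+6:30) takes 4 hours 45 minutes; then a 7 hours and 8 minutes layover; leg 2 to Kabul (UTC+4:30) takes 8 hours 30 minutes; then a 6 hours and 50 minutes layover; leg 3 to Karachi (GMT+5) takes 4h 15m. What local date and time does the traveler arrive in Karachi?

Convert departure to UTC: 8:23 PM − 9:30 = 10:53 AM UTC on Apr 4.
Add 4 hours 45 minutes leg 1 → 3:38 PM UTC.
Add 7 hours and 8 minutes layover in Tessaly → 10:46 PM UTC.
Add 8 hours and 30 minutes leg 2 → 7:16 AM UTC (Apr 5).
Add 6 hours 50 minutes layover in Kabul → 2:06 PM UTC.
Add 4 hours 15 minutes leg 3 → 6:21 PM UTC.
Karachi is UTC+5:00, so local arrival = 6:21 PM + 5:00 = 11:21 PM on Apr 5.

11:21 PM on April 5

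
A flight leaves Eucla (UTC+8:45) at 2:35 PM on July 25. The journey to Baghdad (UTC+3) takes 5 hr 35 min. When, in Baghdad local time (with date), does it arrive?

2:25 PM on July 25

Convert departure to UTC: 2:35 PM − 8:45 = 5:50 AM UTC on Jul 25.
Add 5 hours and 35 minutes travel time → 11:25 AM UTC.
Baghdad is UTC+3:00, so local arrival = 11:25 AM + 3:00 = 2:25 PM on Jul 25.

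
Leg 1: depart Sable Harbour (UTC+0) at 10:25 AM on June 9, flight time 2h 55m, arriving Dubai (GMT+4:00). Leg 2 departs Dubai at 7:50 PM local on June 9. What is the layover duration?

2 hours 30 minutes

Sable Harbour is at UTC+0, so departure is already 10:25 AM UTC on Jun 9.
Add 2 hours and 55 minutes flight time → 1:20 PM UTC.
Dubai is UTC+4:00, so local arrival = 1:20 PM + 4:00 = 5:20 PM on Jun 9.
Layover = 7:50 PM − 5:20 PM = 2 hours 30 minutes.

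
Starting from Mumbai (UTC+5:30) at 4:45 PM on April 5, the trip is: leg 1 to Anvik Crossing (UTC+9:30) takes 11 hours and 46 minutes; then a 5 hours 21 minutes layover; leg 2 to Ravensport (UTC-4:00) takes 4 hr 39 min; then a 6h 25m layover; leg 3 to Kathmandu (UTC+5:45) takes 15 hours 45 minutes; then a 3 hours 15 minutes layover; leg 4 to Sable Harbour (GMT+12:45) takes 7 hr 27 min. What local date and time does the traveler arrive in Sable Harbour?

Convert departure to UTC: 4:45 PM − 5:30 = 11:15 AM UTC on Apr 5.
Add 11 hours 46 minutes leg 1 → 11:01 PM UTC.
Add 5 hours 21 minutes layover in Anvik Crossing → 4:22 AM UTC (Apr 6).
Add 4 hours 39 minutes leg 2 → 9:01 AM UTC.
Add 6 hours 25 minutes layover in Ravensport → 3:26 PM UTC.
Add 15 hours 45 minutes leg 3 → 7:11 AM UTC (Apr 7).
Add 3 hours and 15 minutes layover in Kathmandu → 10:26 AM UTC.
Add 7 hours and 27 minutes leg 4 → 5:53 PM UTC.
Sable Harbour is UTC+12:45, so local arrival = 5:53 PM + 12:45 = 6:38 AM on Apr 8.

6:38 AM on April 8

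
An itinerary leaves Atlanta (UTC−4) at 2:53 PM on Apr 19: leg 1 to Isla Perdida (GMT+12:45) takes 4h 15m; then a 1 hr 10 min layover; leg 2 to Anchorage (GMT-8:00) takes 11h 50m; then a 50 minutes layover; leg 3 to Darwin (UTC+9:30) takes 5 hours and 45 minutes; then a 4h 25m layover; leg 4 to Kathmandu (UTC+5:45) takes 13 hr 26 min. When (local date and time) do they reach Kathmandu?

6:19 PM on April 21

Convert departure to UTC: 2:53 PM + 4:00 = 6:53 PM UTC on Apr 19.
Add 4 hours 15 minutes leg 1 → 11:08 PM UTC.
Add 1 hour and 10 minutes layover in Isla Perdida → 12:18 AM UTC (Apr 20).
Add 11 hours 50 minutes leg 2 → 12:08 PM UTC.
Add 50 minutes layover in Anchorage → 12:58 PM UTC.
Add 5 hours and 45 minutes leg 3 → 6:43 PM UTC.
Add 4 hours and 25 minutes layover in Darwin → 11:08 PM UTC.
Add 13 hours and 26 minutes leg 4 → 12:34 PM UTC (Apr 21).
Kathmandu is UTC+5:45, so local arrival = 12:34 PM + 5:45 = 6:19 PM on Apr 21.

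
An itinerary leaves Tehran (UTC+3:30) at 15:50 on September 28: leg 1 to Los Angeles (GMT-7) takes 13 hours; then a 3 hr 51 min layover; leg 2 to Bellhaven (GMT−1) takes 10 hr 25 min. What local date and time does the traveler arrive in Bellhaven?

Convert departure to UTC: 15:50 − 3:30 = 12:20 UTC on Sep 28.
Add 13 hours leg 1 → 01:20 UTC (Sep 29).
Add 3 hours 51 minutes layover in Los Angeles → 05:11 UTC.
Add 10 hours and 25 minutes leg 2 → 15:36 UTC.
Bellhaven is UTC−1:00, so local arrival = 15:36 − 1:00 = 14:36 on Sep 29.

14:36 on Sep 29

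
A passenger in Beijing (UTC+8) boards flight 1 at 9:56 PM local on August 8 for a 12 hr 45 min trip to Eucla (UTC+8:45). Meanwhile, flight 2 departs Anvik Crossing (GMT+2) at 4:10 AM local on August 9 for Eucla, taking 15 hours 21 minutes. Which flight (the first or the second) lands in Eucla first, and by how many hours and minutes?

the first, by 14 hours 50 minutes

Flight 1 in UTC: 9:56 PM − 8:00 = 1:56 PM on Aug 8.
+12 hours 45 minutes → arrive 2:41 AM UTC on Aug 9.
Flight 2 in UTC: 4:10 AM − 2:00 = 2:10 AM on Aug 9.
+15 hours 21 minutes → arrive 5:31 PM UTC on Aug 9.
Flight 1 lands earlier by 14 hours 50 minutes.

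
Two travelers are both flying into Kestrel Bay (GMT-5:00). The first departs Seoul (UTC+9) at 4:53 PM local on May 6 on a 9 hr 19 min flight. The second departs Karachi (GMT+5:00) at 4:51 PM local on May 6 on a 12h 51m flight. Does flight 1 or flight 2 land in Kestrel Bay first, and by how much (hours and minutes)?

the first, by 7 hours 30 minutes

Flight 1 in UTC: 4:53 PM − 9:00 = 7:53 AM on May 6.
+9 hours and 19 minutes → arrive 5:12 PM UTC on May 6.
Flight 2 in UTC: 4:51 PM − 5:00 = 11:51 AM on May 6.
+12 hours 51 minutes → arrive 12:42 AM UTC on May 7.
Flight 1 lands earlier by 7 hours 30 minutes.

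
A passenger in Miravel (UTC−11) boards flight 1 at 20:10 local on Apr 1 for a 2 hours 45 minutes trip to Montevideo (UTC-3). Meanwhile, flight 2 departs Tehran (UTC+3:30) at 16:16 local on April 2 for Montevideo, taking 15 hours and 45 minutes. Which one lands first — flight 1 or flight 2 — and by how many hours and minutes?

the first, by 18 hours 36 minutes

Flight 1 in UTC: 20:10 + 11:00 = 07:10 on Apr 2.
+2 hours 45 minutes → arrive 09:55 UTC on Apr 2.
Flight 2 in UTC: 16:16 − 3:30 = 12:46 on Apr 2.
+15 hours and 45 minutes → arrive 04:31 UTC on Apr 3.
Flight 1 lands earlier by 18 hours 36 minutes.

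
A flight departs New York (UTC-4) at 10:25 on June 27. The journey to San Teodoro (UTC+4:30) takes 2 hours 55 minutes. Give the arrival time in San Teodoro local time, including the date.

Convert departure to UTC: 10:25 + 4:00 = 14:25 UTC on Jun 27.
Add 2 hours and 55 minutes travel time → 17:20 UTC.
San Teodoro is UTC+4:30, so local arrival = 17:20 + 4:30 = 21:50 on Jun 27.

21:50 on Jun 27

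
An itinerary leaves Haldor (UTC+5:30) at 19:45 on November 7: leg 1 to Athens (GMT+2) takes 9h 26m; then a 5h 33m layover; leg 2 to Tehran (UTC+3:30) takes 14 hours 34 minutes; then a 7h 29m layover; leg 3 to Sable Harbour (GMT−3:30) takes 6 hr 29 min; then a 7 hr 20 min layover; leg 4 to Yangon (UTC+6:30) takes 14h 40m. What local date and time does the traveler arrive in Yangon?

14:16 on November 10

Convert departure to UTC: 19:45 − 5:30 = 14:15 UTC on Nov 7.
Add 9 hours and 26 minutes leg 1 → 23:41 UTC.
Add 5 hours and 33 minutes layover in Athens → 05:14 UTC (Nov 8).
Add 14 hours and 34 minutes leg 2 → 19:48 UTC.
Add 7 hours 29 minutes layover in Tehran → 03:17 UTC (Nov 9).
Add 6 hours and 29 minutes leg 3 → 09:46 UTC.
Add 7 hours and 20 minutes layover in Sable Harbour → 17:06 UTC.
Add 14 hours and 40 minutes leg 4 → 07:46 UTC (Nov 10).
Yangon is UTC+6:30, so local arrival = 07:46 + 6:30 = 14:16 on Nov 10.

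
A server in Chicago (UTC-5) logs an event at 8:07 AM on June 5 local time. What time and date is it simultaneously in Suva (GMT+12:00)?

1:07 AM on Jun 6

Suva is 17:00 ahead of Chicago.
Shift by the zone difference: 8:07 AM + 17:00 = 1:07 AM on Jun 6 in Suva.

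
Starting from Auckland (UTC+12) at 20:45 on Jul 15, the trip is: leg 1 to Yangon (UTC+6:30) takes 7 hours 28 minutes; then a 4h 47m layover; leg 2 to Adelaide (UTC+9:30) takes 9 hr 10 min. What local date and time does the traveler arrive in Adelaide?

Convert departure to UTC: 20:45 − 12:00 = 08:45 UTC on Jul 15.
Add 7 hours and 28 minutes leg 1 → 16:13 UTC.
Add 4 hours and 47 minutes layover in Yangon → 21:00 UTC.
Add 9 hours 10 minutes leg 2 → 06:10 UTC (Jul 16).
Adelaide is UTC+9:30, so local arrival = 06:10 + 9:30 = 15:40 on Jul 16.

15:40 on Jul 16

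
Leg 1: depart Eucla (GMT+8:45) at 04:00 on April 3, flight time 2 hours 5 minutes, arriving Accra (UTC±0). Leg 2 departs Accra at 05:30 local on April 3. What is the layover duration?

Convert departure to UTC: 04:00 − 8:45 = 19:15 UTC on Apr 2.
Add 2 hours and 5 minutes flight time → 21:20 UTC.
Accra is UTC+0, so local arrival is the same: 21:20 on Apr 2.
Layover = 05:30 − 21:20 (+1 day) = 8 hours 10 minutes.

8 hours 10 minutes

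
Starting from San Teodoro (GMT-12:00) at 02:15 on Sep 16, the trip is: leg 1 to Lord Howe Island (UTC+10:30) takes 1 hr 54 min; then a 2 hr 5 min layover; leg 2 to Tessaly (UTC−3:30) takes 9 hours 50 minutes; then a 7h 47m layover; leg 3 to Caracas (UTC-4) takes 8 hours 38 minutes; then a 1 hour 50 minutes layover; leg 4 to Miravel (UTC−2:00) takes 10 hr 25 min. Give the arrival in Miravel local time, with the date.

06:44 on Sep 18

Convert departure to UTC: 02:15 + 12:00 = 14:15 UTC on Sep 16.
Add 1 hour and 54 minutes leg 1 → 16:09 UTC.
Add 2 hours 5 minutes layover in Lord Howe Island → 18:14 UTC.
Add 9 hours and 50 minutes leg 2 → 04:04 UTC (Sep 17).
Add 7 hours 47 minutes layover in Tessaly → 11:51 UTC.
Add 8 hours and 38 minutes leg 3 → 20:29 UTC.
Add 1 hour and 50 minutes layover in Caracas → 22:19 UTC.
Add 10 hours and 25 minutes leg 4 → 08:44 UTC (Sep 18).
Miravel is UTC−2:00, so local arrival = 08:44 − 2:00 = 06:44 on Sep 18.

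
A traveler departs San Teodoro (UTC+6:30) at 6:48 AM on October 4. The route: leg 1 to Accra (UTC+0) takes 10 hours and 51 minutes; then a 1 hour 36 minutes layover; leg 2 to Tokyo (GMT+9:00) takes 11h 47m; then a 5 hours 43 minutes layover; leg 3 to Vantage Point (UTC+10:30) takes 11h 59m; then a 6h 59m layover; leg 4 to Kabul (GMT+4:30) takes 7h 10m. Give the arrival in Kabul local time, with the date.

Convert departure to UTC: 6:48 AM − 6:30 = 12:18 AM UTC on Oct 4.
Add 10 hours and 51 minutes leg 1 → 11:09 AM UTC.
Add 1 hour and 36 minutes layover in Accra → 12:45 PM UTC.
Add 11 hours and 47 minutes leg 2 → 12:32 AM UTC (Oct 5).
Add 5 hours and 43 minutes layover in Tokyo → 6:15 AM UTC.
Add 11 hours 59 minutes leg 3 → 6:14 PM UTC.
Add 6 hours 59 minutes layover in Vantage Point → 1:13 AM UTC (Oct 6).
Add 7 hours 10 minutes leg 4 → 8:23 AM UTC.
Kabul is UTC+4:30, so local arrival = 8:23 AM + 4:30 = 12:53 PM on Oct 6.

12:53 PM on October 6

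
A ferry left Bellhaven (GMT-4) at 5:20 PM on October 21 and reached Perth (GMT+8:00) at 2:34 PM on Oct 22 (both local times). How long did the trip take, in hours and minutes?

9 hours 14 minutes

Departure in UTC: 5:20 PM + 4:00 = 9:20 PM on Oct 21.
Arrival in UTC: 2:34 PM − 8:00 = 6:34 AM on Oct 22.
Elapsed = 6:34 AM − 9:20 PM (+1 day) = 9 hours 14 minutes.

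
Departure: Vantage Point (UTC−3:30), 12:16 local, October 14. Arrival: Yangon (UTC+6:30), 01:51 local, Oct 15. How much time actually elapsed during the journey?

3 hours 35 minutes

Departure in UTC: 12:16 + 3:30 = 15:46 on Oct 14.
Arrival in UTC: 01:51 − 6:30 = 19:21 on Oct 14.
Elapsed = 19:21 − 15:46 = 3 hours 35 minutes.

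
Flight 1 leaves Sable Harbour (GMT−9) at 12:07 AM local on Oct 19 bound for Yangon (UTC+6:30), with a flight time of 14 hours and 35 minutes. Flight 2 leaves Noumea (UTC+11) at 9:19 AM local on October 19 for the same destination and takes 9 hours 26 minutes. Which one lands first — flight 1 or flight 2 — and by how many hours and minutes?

the second, by 15 hours 57 minutes

Flight 1 in UTC: 12:07 AM + 9:00 = 9:07 AM on Oct 19.
+14 hours and 35 minutes → arrive 11:42 PM UTC on Oct 19.
Flight 2 in UTC: 9:19 AM − 11:00 = 10:19 PM on Oct 18.
+9 hours and 26 minutes → arrive 7:45 AM UTC on Oct 19.
Flight 2 lands earlier by 15 hours 57 minutes.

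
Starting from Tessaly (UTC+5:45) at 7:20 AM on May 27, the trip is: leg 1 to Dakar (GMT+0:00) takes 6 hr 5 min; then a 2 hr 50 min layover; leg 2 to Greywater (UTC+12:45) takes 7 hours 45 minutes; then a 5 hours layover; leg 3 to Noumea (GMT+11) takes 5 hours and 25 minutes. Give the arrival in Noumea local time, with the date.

3:40 PM on May 28

Convert departure to UTC: 7:20 AM − 5:45 = 1:35 AM UTC on May 27.
Add 6 hours and 5 minutes leg 1 → 7:40 AM UTC.
Add 2 hours 50 minutes layover in Dakar → 10:30 AM UTC.
Add 7 hours and 45 minutes leg 2 → 6:15 PM UTC.
Add 5 hours layover in Greywater → 11:15 PM UTC.
Add 5 hours and 25 minutes leg 3 → 4:40 AM UTC (May 28).
Noumea is UTC+11:00, so local arrival = 4:40 AM + 11:00 = 3:40 PM on May 28.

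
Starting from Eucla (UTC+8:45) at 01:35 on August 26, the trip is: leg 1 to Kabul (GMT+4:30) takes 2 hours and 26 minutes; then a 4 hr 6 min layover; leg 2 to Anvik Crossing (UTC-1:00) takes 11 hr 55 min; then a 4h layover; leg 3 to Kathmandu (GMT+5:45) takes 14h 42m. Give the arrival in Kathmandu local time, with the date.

Convert departure to UTC: 01:35 − 8:45 = 16:50 UTC on Aug 25.
Add 2 hours and 26 minutes leg 1 → 19:16 UTC.
Add 4 hours and 6 minutes layover in Kabul → 23:22 UTC.
Add 11 hours and 55 minutes leg 2 → 11:17 UTC (Aug 26).
Add 4 hours layover in Anvik Crossing → 15:17 UTC.
Add 14 hours 42 minutes leg 3 → 05:59 UTC (Aug 27).
Kathmandu is UTC+5:45, so local arrival = 05:59 + 5:45 = 11:44 on Aug 27.

11:44 on Aug 27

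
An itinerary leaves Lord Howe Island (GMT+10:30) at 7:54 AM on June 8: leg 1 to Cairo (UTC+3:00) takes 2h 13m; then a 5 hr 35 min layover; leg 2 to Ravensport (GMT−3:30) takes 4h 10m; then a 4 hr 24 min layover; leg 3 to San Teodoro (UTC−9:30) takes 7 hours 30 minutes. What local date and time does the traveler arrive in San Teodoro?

Convert departure to UTC: 7:54 AM − 10:30 = 9:24 PM UTC on Jun 7.
Add 2 hours and 13 minutes leg 1 → 11:37 PM UTC.
Add 5 hours and 35 minutes layover in Cairo → 5:12 AM UTC (Jun 8).
Add 4 hours 10 minutes leg 2 → 9:22 AM UTC.
Add 4 hours and 24 minutes layover in Ravensport → 1:46 PM UTC.
Add 7 hours and 30 minutes leg 3 → 9:16 PM UTC.
San Teodoro is UTC−9:30, so local arrival = 9:16 PM − 9:30 = 11:46 AM on Jun 8.

11:46 AM on Jun 8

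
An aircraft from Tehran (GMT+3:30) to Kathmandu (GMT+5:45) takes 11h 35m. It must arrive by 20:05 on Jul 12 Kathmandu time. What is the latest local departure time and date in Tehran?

06:15 on Jul 12

Target arrival in UTC: 20:05 − 5:45 = 14:20 on Jul 12.
Subtract 11 hours and 35 minutes → departure 02:45 UTC on Jul 12.
Tehran is UTC+3:30: 02:45 + 3:30 = 06:15 on Jul 12.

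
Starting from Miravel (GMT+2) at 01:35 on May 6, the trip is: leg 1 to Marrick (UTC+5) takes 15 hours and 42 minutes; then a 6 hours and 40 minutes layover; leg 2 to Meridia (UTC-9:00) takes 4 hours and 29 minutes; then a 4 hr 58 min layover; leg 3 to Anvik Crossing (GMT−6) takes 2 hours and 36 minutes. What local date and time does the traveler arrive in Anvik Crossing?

04:00 on May 7

Convert departure to UTC: 01:35 − 2:00 = 23:35 UTC on May 5.
Add 15 hours and 42 minutes leg 1 → 15:17 UTC (May 6).
Add 6 hours and 40 minutes layover in Marrick → 21:57 UTC.
Add 4 hours and 29 minutes leg 2 → 02:26 UTC (May 7).
Add 4 hours and 58 minutes layover in Meridia → 07:24 UTC.
Add 2 hours and 36 minutes leg 3 → 10:00 UTC.
Anvik Crossing is UTC−6:00, so local arrival = 10:00 − 6:00 = 04:00 on May 7.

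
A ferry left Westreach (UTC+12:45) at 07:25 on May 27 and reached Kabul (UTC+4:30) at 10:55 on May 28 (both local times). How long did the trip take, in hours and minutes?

Departure in UTC: 07:25 − 12:45 = 18:40 on May 26.
Arrival in UTC: 10:55 − 4:30 = 06:25 on May 28.
Elapsed = 06:25 − 18:40 (+2 days) = 35 hours 45 minutes.

35 hours 45 minutes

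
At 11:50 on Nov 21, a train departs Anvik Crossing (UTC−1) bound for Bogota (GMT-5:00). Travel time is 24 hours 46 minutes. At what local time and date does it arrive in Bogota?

08:36 on November 22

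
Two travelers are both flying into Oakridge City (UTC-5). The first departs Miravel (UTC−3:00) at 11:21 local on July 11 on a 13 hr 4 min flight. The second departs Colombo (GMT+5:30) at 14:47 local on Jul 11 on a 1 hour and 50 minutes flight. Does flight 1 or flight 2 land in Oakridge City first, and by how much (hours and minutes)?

Flight 1 in UTC: 11:21 + 3:00 = 14:21 on Jul 11.
+13 hours 4 minutes → arrive 03:25 UTC on Jul 12.
Flight 2 in UTC: 14:47 − 5:30 = 09:17 on Jul 11.
+1 hour 50 minutes → arrive 11:07 UTC on Jul 11.
Flight 2 lands earlier by 16 hours 18 minutes.

the second, by 16 hours 18 minutes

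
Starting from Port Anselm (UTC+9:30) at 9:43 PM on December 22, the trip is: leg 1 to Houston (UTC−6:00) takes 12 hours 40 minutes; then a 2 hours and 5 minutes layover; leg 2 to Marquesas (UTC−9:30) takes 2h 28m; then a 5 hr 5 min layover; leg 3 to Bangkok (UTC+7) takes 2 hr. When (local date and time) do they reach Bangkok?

Convert departure to UTC: 9:43 PM − 9:30 = 12:13 PM UTC on Dec 22.
Add 12 hours and 40 minutes leg 1 → 12:53 AM UTC (Dec 23).
Add 2 hours 5 minutes layover in Houston → 2:58 AM UTC.
Add 2 hours and 28 minutes leg 2 → 5:26 AM UTC.
Add 5 hours and 5 minutes layover in Marquesas → 10:31 AM UTC.
Add 2 hours leg 3 → 12:31 PM UTC.
Bangkok is UTC+7:00, so local arrival = 12:31 PM + 7:00 = 7:31 PM on Dec 23.

7:31 PM on December 23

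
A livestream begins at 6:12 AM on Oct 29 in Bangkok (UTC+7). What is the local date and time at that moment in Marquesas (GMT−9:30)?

Marquesas is 16:30 behind Bangkok.
Shift by the zone difference: 6:12 AM − 16:30 = 1:42 PM on Oct 28 in Marquesas.

1:42 PM on Oct 28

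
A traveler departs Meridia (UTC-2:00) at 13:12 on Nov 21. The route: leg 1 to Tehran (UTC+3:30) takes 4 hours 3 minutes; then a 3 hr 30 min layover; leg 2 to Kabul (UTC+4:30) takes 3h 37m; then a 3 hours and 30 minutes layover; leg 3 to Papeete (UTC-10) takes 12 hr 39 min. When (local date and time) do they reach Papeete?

08:31 on November 22

Convert departure to UTC: 13:12 + 2:00 = 15:12 UTC on Nov 21.
Add 4 hours and 3 minutes leg 1 → 19:15 UTC.
Add 3 hours 30 minutes layover in Tehran → 22:45 UTC.
Add 3 hours and 37 minutes leg 2 → 02:22 UTC (Nov 22).
Add 3 hours 30 minutes layover in Kabul → 05:52 UTC.
Add 12 hours and 39 minutes leg 3 → 18:31 UTC.
Papeete is UTC−10:00, so local arrival = 18:31 − 10:00 = 08:31 on Nov 22.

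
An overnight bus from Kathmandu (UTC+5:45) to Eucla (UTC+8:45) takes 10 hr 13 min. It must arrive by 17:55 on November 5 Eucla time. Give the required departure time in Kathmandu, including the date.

04:42 on November 5

Target arrival in UTC: 17:55 − 8:45 = 09:10 on Nov 5.
Subtract 10 hours 13 minutes → departure 22:57 UTC on Nov 4.
Kathmandu is UTC+5:45: 22:57 + 5:45 = 04:42 on Nov 5.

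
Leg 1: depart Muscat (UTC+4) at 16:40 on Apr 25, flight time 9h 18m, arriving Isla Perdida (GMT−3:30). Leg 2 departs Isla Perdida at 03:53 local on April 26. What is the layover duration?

9 hours 25 minutes

Convert departure to UTC: 16:40 − 4:00 = 12:40 UTC on Apr 25.
Add 9 hours and 18 minutes flight time → 21:58 UTC.
Isla Perdida is UTC−3:30, so local arrival = 21:58 − 3:30 = 18:28 on Apr 25.
Layover = 03:53 − 18:28 (+1 day) = 9 hours 25 minutes.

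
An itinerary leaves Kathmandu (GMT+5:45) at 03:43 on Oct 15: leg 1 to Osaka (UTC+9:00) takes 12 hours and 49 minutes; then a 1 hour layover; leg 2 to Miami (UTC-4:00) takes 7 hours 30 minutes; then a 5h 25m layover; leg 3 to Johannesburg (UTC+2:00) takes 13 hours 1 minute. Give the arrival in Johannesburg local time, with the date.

Convert departure to UTC: 03:43 − 5:45 = 21:58 UTC on Oct 14.
Add 12 hours and 49 minutes leg 1 → 10:47 UTC (Oct 15).
Add 1 hour layover in Osaka → 11:47 UTC.
Add 7 hours and 30 minutes leg 2 → 19:17 UTC.
Add 5 hours and 25 minutes layover in Miami → 00:42 UTC (Oct 16).
Add 13 hours 1 minute leg 3 → 13:43 UTC.
Johannesburg is UTC+2:00, so local arrival = 13:43 + 2:00 = 15:43 on Oct 16.

15:43 on October 16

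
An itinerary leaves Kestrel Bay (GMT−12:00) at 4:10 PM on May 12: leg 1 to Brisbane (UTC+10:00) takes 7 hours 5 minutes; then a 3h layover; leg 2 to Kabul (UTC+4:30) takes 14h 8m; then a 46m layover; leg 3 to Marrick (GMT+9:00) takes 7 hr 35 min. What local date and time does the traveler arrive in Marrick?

9:44 PM on May 14

Convert departure to UTC: 4:10 PM + 12:00 = 4:10 AM UTC on May 13.
Add 7 hours and 5 minutes leg 1 → 11:15 AM UTC.
Add 3 hours layover in Brisbane → 2:15 PM UTC.
Add 14 hours 8 minutes leg 2 → 4:23 AM UTC (May 14).
Add 46 minutes layover in Kabul → 5:09 AM UTC.
Add 7 hours and 35 minutes leg 3 → 12:44 PM UTC.
Marrick is UTC+9:00, so local arrival = 12:44 PM + 9:00 = 9:44 PM on May 14.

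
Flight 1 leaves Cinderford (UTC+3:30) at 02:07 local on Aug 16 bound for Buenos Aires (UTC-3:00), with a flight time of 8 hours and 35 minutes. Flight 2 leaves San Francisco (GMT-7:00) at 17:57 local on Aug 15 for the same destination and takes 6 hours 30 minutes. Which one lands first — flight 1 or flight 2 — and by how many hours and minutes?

the first, by 15 minutes

Flight 1 in UTC: 02:07 − 3:30 = 22:37 on Aug 15.
+8 hours and 35 minutes → arrive 07:12 UTC on Aug 16.
Flight 2 in UTC: 17:57 + 7:00 = 00:57 on Aug 16.
+6 hours 30 minutes → arrive 07:27 UTC on Aug 16.
Flight 1 lands earlier by 15 minutes.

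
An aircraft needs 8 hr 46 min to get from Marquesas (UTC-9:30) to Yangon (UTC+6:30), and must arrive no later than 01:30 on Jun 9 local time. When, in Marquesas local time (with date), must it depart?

00:44 on June 8

Target arrival in UTC: 01:30 − 6:30 = 19:00 on Jun 8.
Subtract 8 hours and 46 minutes → departure 10:14 UTC on Jun 8.
Marquesas is UTC−9:30: 10:14 − 9:30 = 00:44 on Jun 8.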